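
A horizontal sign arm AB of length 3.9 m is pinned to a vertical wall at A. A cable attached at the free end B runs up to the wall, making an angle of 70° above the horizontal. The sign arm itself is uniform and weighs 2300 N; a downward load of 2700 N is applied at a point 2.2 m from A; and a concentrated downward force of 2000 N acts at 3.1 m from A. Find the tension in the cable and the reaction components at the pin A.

T = 4536 N, A_x = 1552 N, A_y = 2737 N

ΣM about A: T·sin70°·3.9 − 2300·1.95 − 2700·2.2 − 2000·3.1 = 0 → T = 16625/(3.9·0.939693) = 4536.4 ≈ 4536 N.
ΣF_x = 0: A_x − T·cos70° = 0 → A_x = 4536.4 × 0.34202 = 1552 N.
ΣF_y = 0: A_y + T·sin70° − 2300 − 2700 − 2000 = 0 → A_y = 7000 − 4536.4 × 0.939693 = 2737 N.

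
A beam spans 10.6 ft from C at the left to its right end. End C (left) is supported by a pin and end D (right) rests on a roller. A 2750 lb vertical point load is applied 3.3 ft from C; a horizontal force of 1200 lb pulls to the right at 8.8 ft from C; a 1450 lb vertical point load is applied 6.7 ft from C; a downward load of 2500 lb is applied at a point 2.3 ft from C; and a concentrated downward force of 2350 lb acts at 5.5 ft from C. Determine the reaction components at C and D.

C_x = -1200 lb, C_y = 5516 lb, D_y = 3534 lb

Moments about C: D_y·10.6 − 2750·3.3 − 1450·6.7 − 2500·2.3 − 2350·5.5 = 0 → D_y = 37465/10.6 = 3534.43 ≈ 3534 lb.
ΣF_y = 0: C_y + 3534.43 − 2750 − 1450 − 2500 − 2350 = 0 → C_y = 5516 lb.
ΣF_x = 0: C_x + 1200 = 0 → C_x = -1200 lb.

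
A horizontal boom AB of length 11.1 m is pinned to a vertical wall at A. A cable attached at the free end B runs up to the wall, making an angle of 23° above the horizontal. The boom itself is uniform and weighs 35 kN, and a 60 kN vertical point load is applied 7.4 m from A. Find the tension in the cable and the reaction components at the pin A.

T = 147.2 kN, A_x = 135.5 kN, A_y = 37.50 kN

ΣM about A: T·sin23°·11.1 − 35·5.55 − 60·7.4 = 0 → T = 638.25/(11.1·0.390731) = 147.16 ≈ 147.2 kN.
ΣF_x = 0: A_x − T·cos23° = 0 → A_x = 147.16 × 0.920505 = 135.5 kN.
ΣF_y = 0: A_y + T·sin23° − 35 − 60 = 0 → A_y = 95 − 147.16 × 0.390731 = 37.50 kN.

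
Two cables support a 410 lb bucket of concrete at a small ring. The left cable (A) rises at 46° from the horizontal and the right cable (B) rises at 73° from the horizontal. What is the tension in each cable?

ΣF_x = 0: −T_A·cos46° + T_B·cos73° = 0 → T_B = 2.37594·T_A.
ΣF_y = 0: T_A·sin46° + T_B·sin73° = 410.
Substitute: T_A·(0.71934 + 2.37594·0.956305) = 410 → T_A = 137.057 ≈ 137.1 lb.
Then T_B = 2.37594 × 137.057 = 325.6 lb.

T_A = 137.1 lb, T_B = 325.6 lb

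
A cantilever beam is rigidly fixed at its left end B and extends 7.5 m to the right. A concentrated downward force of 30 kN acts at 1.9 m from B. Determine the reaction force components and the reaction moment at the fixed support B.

B_x = 0, B_y = 30.00 kN, M_B = 57.00 kN·m

ΣF_x = 0: B_x = 0.
ΣF_y = 0: B_y − 30 = 0 → B_y = 30.00 kN.
ΣM about B: M_B − 30·1.9 = 0 → M_B = 57.00 kN·m.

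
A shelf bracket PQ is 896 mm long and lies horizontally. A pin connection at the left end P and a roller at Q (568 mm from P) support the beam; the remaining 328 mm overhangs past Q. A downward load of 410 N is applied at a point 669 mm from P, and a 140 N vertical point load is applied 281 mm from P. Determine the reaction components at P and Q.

Moments about P: Q_y·568 − 410·669 − 140·281 = 0 → Q_y = 313630/568 = 552.165 ≈ 552.2 N.
ΣF_y = 0: P_y + 552.165 − 410 − 140 = 0 → P_y = -2.165 N.
ΣF_x = 0: no horizontal applied forces, so P_x = 0.

P_x = 0, P_y = -2.165 N, Q_y = 552.2 N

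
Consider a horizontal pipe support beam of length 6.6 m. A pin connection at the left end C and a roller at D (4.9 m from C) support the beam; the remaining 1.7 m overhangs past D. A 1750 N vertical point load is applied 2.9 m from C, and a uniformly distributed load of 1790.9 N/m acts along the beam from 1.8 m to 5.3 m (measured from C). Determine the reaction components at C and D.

Resultant of the distributed load: 1790.9 × 3.5 = 6268.15 N at 3.55 m from C.
Moments about C: D_y·4.9 − 1750·2.9 − (1790.9·3.5)·3.55 = 0 → D_y = 27326.9325/4.9 = 5576.92 ≈ 5577 N.
ΣF_y = 0: C_y + 5576.92 − 1750 − 1790.9·3.5 = 0 → C_y = 2441 N.
ΣF_x = 0: no horizontal applied forces, so C_x = 0.

C_x = 0, C_y = 2441 N, D_y = 5577 N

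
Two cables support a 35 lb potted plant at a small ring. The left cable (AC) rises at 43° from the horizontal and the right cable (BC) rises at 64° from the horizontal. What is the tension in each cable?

T_AC = 16.04 lb, T_BC = 26.77 lb

ΣF_x = 0: −T_AC·cos43° + T_BC·cos64° = 0 → T_BC = 1.66834·T_AC.
ΣF_y = 0: T_AC·sin43° + T_BC·sin64° = 35.
Substitute: T_AC·(0.681998 + 1.66834·0.898794) = 35 → T_AC = 16.0441 ≈ 16.04 lb.
Then T_BC = 1.66834 × 16.0441 = 26.77 lb.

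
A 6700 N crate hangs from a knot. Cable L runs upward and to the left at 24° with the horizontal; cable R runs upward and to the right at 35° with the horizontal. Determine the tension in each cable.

ΣF_x = 0: −T_L·cos24° + T_R·cos35° = 0 → T_R = 1.11523·T_L.
ΣF_y = 0: T_L·sin24° + T_R·sin35° = 6700.
Substitute: T_L·(0.406737 + 1.11523·0.573576) = 6700 → T_L = 6402.87 ≈ 6403 N.
Then T_R = 1.11523 × 6402.87 = 7141 N.

T_L = 6403 N, T_R = 7141 N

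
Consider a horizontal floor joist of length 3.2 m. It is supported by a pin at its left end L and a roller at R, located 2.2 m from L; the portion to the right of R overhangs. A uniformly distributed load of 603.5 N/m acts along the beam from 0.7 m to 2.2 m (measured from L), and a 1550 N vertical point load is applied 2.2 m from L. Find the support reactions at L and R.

Resultant of the distributed load: 603.5 × 1.5 = 905.25 N at 1.45 m from L.
Taking moments about L: R_y·2.2 − (603.5·1.5)·1.45 − 1550·2.2 = 0 → R_y = 4722.6125/2.2 = 2146.64 ≈ 2147 N.
ΣF_y = 0: L_y + 2146.64 − 603.5·1.5 − 1550 = 0 → L_y = 308.6 N.
ΣF_x = 0: no horizontal applied forces, so L_x = 0.

L_x = 0, L_y = 308.6 N, R_y = 2147 N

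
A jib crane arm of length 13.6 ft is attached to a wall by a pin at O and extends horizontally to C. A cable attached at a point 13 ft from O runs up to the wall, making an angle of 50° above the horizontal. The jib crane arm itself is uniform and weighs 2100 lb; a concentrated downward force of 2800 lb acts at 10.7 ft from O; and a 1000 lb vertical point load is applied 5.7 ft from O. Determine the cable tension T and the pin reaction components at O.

T = 5015 lb, O_x = 3223 lb, O_y = 2058 lb

ΣM about O: T·sin50°·13 − 2100·6.8 − 2800·10.7 − 1000·5.7 = 0 → T = 49940/(13·0.766044) = 5014.78 ≈ 5015 lb.
ΣF_x = 0: O_x − T·cos50° = 0 → O_x = 5014.78 × 0.642788 = 3223 lb.
ΣF_y = 0: O_y + T·sin50° − 2100 − 2800 − 1000 = 0 → O_y = 5900 − 5014.78 × 0.766044 = 2058 lb.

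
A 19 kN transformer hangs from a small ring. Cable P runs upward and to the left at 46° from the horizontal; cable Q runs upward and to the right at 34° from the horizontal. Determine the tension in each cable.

ΣF_x = 0: −T_P·cos46° + T_Q·cos34° = 0 → T_Q = 0.837909·T_P.
ΣF_y = 0: T_P·sin46° + T_Q·sin34° = 19.
Substitute: T_P·(0.71934 + 0.837909·0.559193) = 19 → T_P = 15.9947 ≈ 15.99 kN.
Then T_Q = 0.837909 × 15.9947 = 13.40 kN.

T_P = 15.99 kN, T_Q = 13.40 kN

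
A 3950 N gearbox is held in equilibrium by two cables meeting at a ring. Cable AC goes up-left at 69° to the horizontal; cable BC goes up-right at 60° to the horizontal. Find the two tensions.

T_AC = 2541 N, T_BC = 1821 N

ΣF_x = 0: −T_AC·cos69° + T_BC·cos60° = 0 → T_BC = 0.716736·T_AC.
ΣF_y = 0: T_AC·sin69° + T_BC·sin60° = 3950.
Substitute: T_AC·(0.93358 + 0.716736·0.866025) = 3950 → T_AC = 2541.35 ≈ 2541 N.
Then T_BC = 0.716736 × 2541.35 = 1821 N.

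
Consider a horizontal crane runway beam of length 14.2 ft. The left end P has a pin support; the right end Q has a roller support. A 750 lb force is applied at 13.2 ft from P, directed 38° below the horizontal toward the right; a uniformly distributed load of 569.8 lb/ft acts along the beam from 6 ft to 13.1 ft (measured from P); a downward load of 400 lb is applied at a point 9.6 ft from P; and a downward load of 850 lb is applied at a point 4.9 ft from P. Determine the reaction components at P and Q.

Resultant of the distributed load: 569.8 × 7.1 = 4045.58 lb at 9.55 ft from P.
Moments about P: Q_y·14.2 − 750·sin38°·13.2 − (569.8·7.1)·9.55 − 400·9.6 − 850·4.9 = 0 → Q_y = 52735.3/14.2 = 3713.75 ≈ 3714 lb.
ΣF_y = 0: P_y + 3713.75 − 750·sin38° − 569.8·7.1 − 400 − 850 = 0 → P_y = 2044 lb.
ΣF_x = 0: P_x + 750·cos38° = 0 → P_x = -591.0 lb.

P_x = -591.0 lb, P_y = 2044 lb, Q_y = 3714 lb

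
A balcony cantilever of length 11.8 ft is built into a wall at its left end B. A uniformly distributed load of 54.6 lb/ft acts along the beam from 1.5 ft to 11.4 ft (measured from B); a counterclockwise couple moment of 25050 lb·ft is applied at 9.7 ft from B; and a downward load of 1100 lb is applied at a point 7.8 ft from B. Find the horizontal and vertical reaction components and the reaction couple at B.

B_x = 0, B_y = 1641 lb, M_B = -12980 lb·ft

Resultant of the distributed load: 54.6 × 9.9 = 540.54 lb at 6.45 ft from B.
ΣF_x = 0: B_x = 0.
ΣF_y = 0: B_y − 54.6·9.9 − 1100 = 0 → B_y = 1641 lb.
ΣM about B: M_B − (54.6·9.9)·6.45 + 25050 − 1100·7.8 = 0 → M_B = -12980 lb·ft.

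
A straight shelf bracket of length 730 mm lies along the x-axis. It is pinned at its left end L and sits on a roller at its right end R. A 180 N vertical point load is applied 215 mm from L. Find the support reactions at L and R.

L_x = 0, L_y = 127.0 N, R_y = 53.01 N

Moments about L: R_y·730 − 180·215 = 0 → R_y = 38700/730 = 53.0137 ≈ 53.01 N.
ΣF_y = 0: L_y + 53.0137 − 180 = 0 → L_y = 127.0 N.
ΣF_x = 0: no horizontal applied forces, so L_x = 0.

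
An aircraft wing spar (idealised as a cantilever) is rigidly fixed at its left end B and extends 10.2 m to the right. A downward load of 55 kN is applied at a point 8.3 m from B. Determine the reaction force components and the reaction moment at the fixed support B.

B_x = 0, B_y = 55.00 kN, M_B = 456.5 kN·m

ΣF_x = 0: B_x = 0.
ΣF_y = 0: B_y − 55 = 0 → B_y = 55.00 kN.
ΣM about B: M_B − 55·8.3 = 0 → M_B = 456.5 kN·m.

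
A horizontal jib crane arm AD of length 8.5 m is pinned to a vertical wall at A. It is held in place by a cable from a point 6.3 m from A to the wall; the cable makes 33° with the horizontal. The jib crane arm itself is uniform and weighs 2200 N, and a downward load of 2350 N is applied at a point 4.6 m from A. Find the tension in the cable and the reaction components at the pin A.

T = 5875 N, A_x = 4928 N, A_y = 1350 N

ΣM about A: T·sin33°·6.3 − 2200·4.25 − 2350·4.6 = 0 → T = 20160/(6.3·0.544639) = 5875.45 ≈ 5875 N.
ΣF_x = 0: A_x − T·cos33° = 0 → A_x = 5875.45 × 0.838671 = 4928 N.
ΣF_y = 0: A_y + T·sin33° − 2200 − 2350 = 0 → A_y = 4550 − 5875.45 × 0.544639 = 1350 N.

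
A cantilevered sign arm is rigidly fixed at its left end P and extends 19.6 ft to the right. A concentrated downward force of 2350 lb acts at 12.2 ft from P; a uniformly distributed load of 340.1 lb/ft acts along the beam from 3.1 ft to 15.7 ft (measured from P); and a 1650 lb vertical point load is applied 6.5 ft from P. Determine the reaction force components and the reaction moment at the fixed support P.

P_x = 0, P_y = 8285 lb, M_P = 79680 lb·ft

Resultant of the distributed load: 340.1 × 12.6 = 4285.26 lb at 9.4 ft from P.
ΣF_x = 0: P_x = 0.
ΣF_y = 0: P_y − 2350 − 340.1·12.6 − 1650 = 0 → P_y = 8285 lb.
ΣM about P: M_P − 2350·12.2 − (340.1·12.6)·9.4 − 1650·6.5 = 0 → M_P = 79680 lb·ft.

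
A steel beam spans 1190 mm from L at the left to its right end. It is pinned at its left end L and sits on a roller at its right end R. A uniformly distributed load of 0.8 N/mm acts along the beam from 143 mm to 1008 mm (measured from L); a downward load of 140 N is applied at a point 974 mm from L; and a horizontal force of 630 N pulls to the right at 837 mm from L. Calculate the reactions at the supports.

Resultant of the distributed load: 0.8 × 865 = 692 N at 575.5 mm from L.
ΣM about L: R_y·1190 − (0.8·865)·575.5 − 140·974 = 0 → R_y = 534606/1190 = 449.249 ≈ 449.2 N.
ΣF_y = 0: L_y + 449.249 − 0.8·865 − 140 = 0 → L_y = 382.8 N.
ΣF_x = 0: L_x + 630 = 0 → L_x = -630.0 N.

L_x = -630.0 N, L_y = 382.8 N, R_y = 449.2 N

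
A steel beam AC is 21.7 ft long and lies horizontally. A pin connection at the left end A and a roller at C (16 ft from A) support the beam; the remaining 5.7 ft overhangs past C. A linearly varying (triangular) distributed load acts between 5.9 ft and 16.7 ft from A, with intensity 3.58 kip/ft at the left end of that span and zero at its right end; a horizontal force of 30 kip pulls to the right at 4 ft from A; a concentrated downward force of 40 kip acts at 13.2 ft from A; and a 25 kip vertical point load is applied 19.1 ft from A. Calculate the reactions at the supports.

Resultant of the triangular load: ½ × 3.58 × 10.8 = 19.332 kip, acting at 9.5 ft from A (one-third of the span from the peak).
Taking moments about A: C_y·16 − (½·3.58·10.8)·9.5 − 40·13.2 − 25·19.1 = 0 → C_y = 1189.154/16 = 74.3221 ≈ 74.32 kip.
ΣF_y = 0: A_y + 74.3221 − ½·3.58·10.8 − 40 − 25 = 0 → A_y = 10.01 kip.
ΣF_x = 0: A_x + 30 = 0 → A_x = -30.00 kip.

A_x = -30.00 kip, A_y = 10.01 kip, C_y = 74.32 kip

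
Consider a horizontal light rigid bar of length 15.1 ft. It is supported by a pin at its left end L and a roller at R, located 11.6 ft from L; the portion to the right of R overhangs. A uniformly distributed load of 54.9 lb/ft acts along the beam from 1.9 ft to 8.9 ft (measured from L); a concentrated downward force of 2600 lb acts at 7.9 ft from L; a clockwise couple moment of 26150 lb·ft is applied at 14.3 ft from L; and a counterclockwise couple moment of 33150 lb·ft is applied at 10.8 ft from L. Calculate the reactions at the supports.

Resultant of the distributed load: 54.9 × 7 = 384.3 lb at 5.4 ft from L.
Moments about L: R_y·11.6 − (54.9·7)·5.4 − 2600·7.9 − 26150 + 33150 = 0 → R_y = 15615.22/11.6 = 1346.14 ≈ 1346 lb.
ΣF_y = 0: L_y + 1346.14 − 54.9·7 − 2600 = 0 → L_y = 1638 lb.
ΣF_x = 0: no horizontal applied forces, so L_x = 0.

L_x = 0, L_y = 1638 lb, R_y = 1346 lb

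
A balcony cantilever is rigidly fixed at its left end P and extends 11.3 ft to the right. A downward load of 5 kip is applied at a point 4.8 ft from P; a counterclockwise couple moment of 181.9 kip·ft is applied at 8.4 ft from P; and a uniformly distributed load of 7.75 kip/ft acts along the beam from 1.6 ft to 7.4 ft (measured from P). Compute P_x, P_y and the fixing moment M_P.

P_x = 0, P_y = 49.95 kip, M_P = 44.38 kip·ft

Resultant of the distributed load: 7.75 × 5.8 = 44.95 kip at 4.5 ft from P.
ΣF_x = 0: P_x = 0.
ΣF_y = 0: P_y − 5 − 7.75·5.8 = 0 → P_y = 49.95 kip.
ΣM about P: M_P − 5·4.8 + 181.9 − (7.75·5.8)·4.5 = 0 → M_P = 44.38 kip·ft.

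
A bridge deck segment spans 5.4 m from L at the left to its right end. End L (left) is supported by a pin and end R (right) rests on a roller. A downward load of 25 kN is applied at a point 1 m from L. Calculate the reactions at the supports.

L_x = 0, L_y = 20.37 kN, R_y = 4.630 kN

ΣM about L: R_y·5.4 − 25·1 = 0 → R_y = 25/5.4 = 4.62963 ≈ 4.630 kN.
ΣF_y = 0: L_y + 4.62963 − 25 = 0 → L_y = 20.37 kN.
ΣF_x = 0: no horizontal applied forces, so L_x = 0.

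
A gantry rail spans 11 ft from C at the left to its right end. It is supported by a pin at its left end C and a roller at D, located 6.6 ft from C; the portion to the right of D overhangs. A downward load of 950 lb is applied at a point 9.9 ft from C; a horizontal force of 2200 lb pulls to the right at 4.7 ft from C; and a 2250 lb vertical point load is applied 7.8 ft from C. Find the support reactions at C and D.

Taking moments about C: D_y·6.6 − 950·9.9 − 2250·7.8 = 0 → D_y = 26955/6.6 = 4084.09 ≈ 4084 lb.
ΣF_y = 0: C_y + 4084.09 − 950 − 2250 = 0 → C_y = -884.1 lb.
ΣF_x = 0: C_x + 2200 = 0 → C_x = -2200 lb.

C_x = -2200 lb, C_y = -884.1 lb, D_y = 4084 lb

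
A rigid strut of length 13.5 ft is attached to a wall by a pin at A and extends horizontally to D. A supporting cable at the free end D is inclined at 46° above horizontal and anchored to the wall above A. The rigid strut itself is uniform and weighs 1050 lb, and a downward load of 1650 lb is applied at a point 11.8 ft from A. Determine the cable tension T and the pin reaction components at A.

ΣM about A: T·sin46°·13.5 − 1050·6.75 − 1650·11.8 = 0 → T = 26557.5/(13.5·0.71934) = 2734.76 ≈ 2735 lb.
ΣF_x = 0: A_x − T·cos46° = 0 → A_x = 2734.76 × 0.694658 = 1900 lb.
ΣF_y = 0: A_y + T·sin46° − 1050 − 1650 = 0 → A_y = 2700 − 2734.76 × 0.71934 = 732.8 lb.

T = 2735 lb, A_x = 1900 lb, A_y = 732.8 lb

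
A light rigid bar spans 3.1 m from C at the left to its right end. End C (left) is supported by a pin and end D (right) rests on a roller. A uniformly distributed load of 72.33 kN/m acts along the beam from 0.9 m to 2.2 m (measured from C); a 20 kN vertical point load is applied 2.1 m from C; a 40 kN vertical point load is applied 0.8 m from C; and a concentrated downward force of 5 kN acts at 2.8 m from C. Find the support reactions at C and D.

Resultant of the distributed load: 72.33 × 1.3 = 94.029 kN at 1.55 m from C.
Taking moments about C: D_y·3.1 − (72.33·1.3)·1.55 − 20·2.1 − 40·0.8 − 5·2.8 = 0 → D_y = 233.74495/3.1 = 75.4016 ≈ 75.40 kN.
ΣF_y = 0: C_y + 75.4016 − 72.33·1.3 − 20 − 40 − 5 = 0 → C_y = 83.63 kN.
ΣF_x = 0: no horizontal applied forces, so C_x = 0.

C_x = 0, C_y = 83.63 kN, D_y = 75.40 kN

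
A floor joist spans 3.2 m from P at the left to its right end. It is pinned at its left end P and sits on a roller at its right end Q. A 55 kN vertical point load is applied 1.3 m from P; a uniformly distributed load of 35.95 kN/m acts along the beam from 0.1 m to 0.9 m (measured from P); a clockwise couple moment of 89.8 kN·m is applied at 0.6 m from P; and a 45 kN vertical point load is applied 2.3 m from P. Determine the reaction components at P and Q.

P_x = 0, P_y = 41.52 kN, Q_y = 87.24 kN

Resultant of the distributed load: 35.95 × 0.8 = 28.76 kN at 0.5 m from P.
ΣM about P: Q_y·3.2 − 55·1.3 − (35.95·0.8)·0.5 − 89.8 − 45·2.3 = 0 → Q_y = 279.18/3.2 = 87.2437 ≈ 87.24 kN.
ΣF_y = 0: P_y + 87.2437 − 55 − 35.95·0.8 − 45 = 0 → P_y = 41.52 kN.
ΣF_x = 0: no horizontal applied forces, so P_x = 0.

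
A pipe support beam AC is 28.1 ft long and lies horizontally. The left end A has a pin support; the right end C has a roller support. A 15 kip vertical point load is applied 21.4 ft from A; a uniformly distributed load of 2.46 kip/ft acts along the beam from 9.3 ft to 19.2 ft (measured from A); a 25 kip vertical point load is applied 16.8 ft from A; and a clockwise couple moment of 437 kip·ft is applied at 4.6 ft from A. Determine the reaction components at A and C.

Resultant of the distributed load: 2.46 × 9.9 = 24.354 kip at 14.25 ft from A.
Moments about A: C_y·28.1 − 15·21.4 − (2.46·9.9)·14.25 − 25·16.8 − 437 = 0 → C_y = 1525.0445/28.1 = 54.272 ≈ 54.27 kip.
ΣF_y = 0: A_y + 54.272 − 15 − 2.46·9.9 − 25 = 0 → A_y = 10.08 kip.
ΣF_x = 0: no horizontal applied forces, so A_x = 0.

A_x = 0, A_y = 10.08 kip, C_y = 54.27 kip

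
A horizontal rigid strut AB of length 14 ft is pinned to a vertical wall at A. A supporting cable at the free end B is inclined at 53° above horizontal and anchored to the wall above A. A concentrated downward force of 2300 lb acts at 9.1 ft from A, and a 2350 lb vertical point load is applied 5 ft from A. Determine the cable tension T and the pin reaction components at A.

T = 2923 lb, A_x = 1759 lb, A_y = 2316 lb

ΣM about A: T·sin53°·14 − 2300·9.1 − 2350·5 = 0 → T = 32680/(14·0.798636) = 2922.84 ≈ 2923 lb.
ΣF_x = 0: A_x − T·cos53° = 0 → A_x = 2922.84 × 0.601815 = 1759 lb.
ΣF_y = 0: A_y + T·sin53° − 2300 − 2350 = 0 → A_y = 4650 − 2922.84 × 0.798636 = 2316 lb.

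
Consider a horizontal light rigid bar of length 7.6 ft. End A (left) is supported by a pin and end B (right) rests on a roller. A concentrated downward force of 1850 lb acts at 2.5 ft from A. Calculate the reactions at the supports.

ΣM about A: B_y·7.6 − 1850·2.5 = 0 → B_y = 4625/7.6 = 608.553 ≈ 608.6 lb.
ΣF_y = 0: A_y + 608.553 − 1850 = 0 → A_y = 1241 lb.
ΣF_x = 0: no horizontal applied forces, so A_x = 0.

A_x = 0, A_y = 1241 lb, B_y = 608.6 lb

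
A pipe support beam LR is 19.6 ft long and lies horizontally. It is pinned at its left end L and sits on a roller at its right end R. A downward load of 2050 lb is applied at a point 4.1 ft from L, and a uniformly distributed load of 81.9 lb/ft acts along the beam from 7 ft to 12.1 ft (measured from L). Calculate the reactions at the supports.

Resultant of the distributed load: 81.9 × 5.1 = 417.69 lb at 9.55 ft from L.
ΣM about L: R_y·19.6 − 2050·4.1 − (81.9·5.1)·9.55 = 0 → R_y = 12393.9395/19.6 = 632.344 ≈ 632.3 lb.
ΣF_y = 0: L_y + 632.344 − 2050 − 81.9·5.1 = 0 → L_y = 1835 lb.
ΣF_x = 0: no horizontal applied forces, so L_x = 0.

L_x = 0, L_y = 1835 lb, R_y = 632.3 lb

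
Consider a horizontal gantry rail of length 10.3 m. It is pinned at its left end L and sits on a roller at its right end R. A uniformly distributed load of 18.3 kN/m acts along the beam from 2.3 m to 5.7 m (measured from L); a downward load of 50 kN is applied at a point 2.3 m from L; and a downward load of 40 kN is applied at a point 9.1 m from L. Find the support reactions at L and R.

L_x = 0, L_y = 81.55 kN, R_y = 70.67 kN

Resultant of the distributed load: 18.3 × 3.4 = 62.22 kN at 4 m from L.
ΣM about L: R_y·10.3 − (18.3·3.4)·4 − 50·2.3 − 40·9.1 = 0 → R_y = 727.88/10.3 = 70.668 ≈ 70.67 kN.
ΣF_y = 0: L_y + 70.668 − 18.3·3.4 − 50 − 40 = 0 → L_y = 81.55 kN.
ΣF_x = 0: no horizontal applied forces, so L_x = 0.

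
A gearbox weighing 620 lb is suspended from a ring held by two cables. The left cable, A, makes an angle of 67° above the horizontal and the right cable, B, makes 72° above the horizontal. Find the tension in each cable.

T_A = 292.0 lb, T_B = 369.3 lb

ΣF_x = 0: −T_A·cos67° + T_B·cos72° = 0 → T_B = 1.26443·T_A.
ΣF_y = 0: T_A·sin67° + T_B·sin72° = 620.
Substitute: T_A·(0.920505 + 1.26443·0.951057) = 620 → T_A = 292.033 ≈ 292.0 lb.
Then T_B = 1.26443 × 292.033 = 369.3 lb.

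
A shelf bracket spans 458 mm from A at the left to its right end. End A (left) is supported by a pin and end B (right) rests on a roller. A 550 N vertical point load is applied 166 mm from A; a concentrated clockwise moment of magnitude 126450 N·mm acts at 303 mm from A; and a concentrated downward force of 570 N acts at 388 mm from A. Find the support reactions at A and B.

Taking moments about A: B_y·458 − 550·166 − 126450 − 570·388 = 0 → B_y = 438910/458 = 958.319 ≈ 958.3 N.
ΣF_y = 0: A_y + 958.319 − 550 − 570 = 0 → A_y = 161.7 N.
ΣF_x = 0: no horizontal applied forces, so A_x = 0.

A_x = 0, A_y = 161.7 N, B_y = 958.3 N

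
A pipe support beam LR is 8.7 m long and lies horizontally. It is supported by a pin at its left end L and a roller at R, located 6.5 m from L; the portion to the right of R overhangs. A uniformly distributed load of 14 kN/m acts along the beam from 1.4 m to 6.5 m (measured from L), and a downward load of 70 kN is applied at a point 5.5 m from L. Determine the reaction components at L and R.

L_x = 0, L_y = 38.78 kN, R_y = 102.6 kN

Resultant of the distributed load: 14 × 5.1 = 71.4 kN at 3.95 m from L.
Moments about L: R_y·6.5 − (14·5.1)·3.95 − 70·5.5 = 0 → R_y = 667.03/6.5 = 102.62 ≈ 102.6 kN.
ΣF_y = 0: L_y + 102.62 − 14·5.1 − 70 = 0 → L_y = 38.78 kN.
ΣF_x = 0: no horizontal applied forces, so L_x = 0.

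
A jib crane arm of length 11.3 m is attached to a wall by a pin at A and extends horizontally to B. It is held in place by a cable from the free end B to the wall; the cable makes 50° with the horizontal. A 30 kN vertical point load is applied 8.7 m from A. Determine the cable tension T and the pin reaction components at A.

ΣM about A: T·sin50°·11.3 − 30·8.7 = 0 → T = 261/(11.3·0.766044) = 30.1515 ≈ 30.15 kN.
ΣF_x = 0: A_x − T·cos50° = 0 → A_x = 30.1515 × 0.642788 = 19.38 kN.
ΣF_y = 0: A_y + T·sin50° − 30 = 0 → A_y = 30 − 30.1515 × 0.766044 = 6.903 kN.

T = 30.15 kN, A_x = 19.38 kN, A_y = 6.903 kN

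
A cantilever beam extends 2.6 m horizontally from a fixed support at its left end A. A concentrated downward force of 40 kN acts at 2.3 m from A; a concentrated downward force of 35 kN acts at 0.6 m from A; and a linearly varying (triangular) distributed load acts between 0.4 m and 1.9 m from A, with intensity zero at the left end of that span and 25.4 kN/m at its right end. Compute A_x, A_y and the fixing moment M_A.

Resultant of the triangular load: ½ × 25.4 × 1.5 = 19.05 kN, acting at 1.4 m from A (one-third of the span from the peak).
ΣF_x = 0: A_x = 0.
ΣF_y = 0: A_y − 40 − 35 − ½·25.4·1.5 = 0 → A_y = 94.05 kN.
ΣM about A: M_A − 40·2.3 − 35·0.6 − (½·25.4·1.5)·1.4 = 0 → M_A = 139.7 kN·m.

A_x = 0, A_y = 94.05 kN, M_A = 139.7 kN·m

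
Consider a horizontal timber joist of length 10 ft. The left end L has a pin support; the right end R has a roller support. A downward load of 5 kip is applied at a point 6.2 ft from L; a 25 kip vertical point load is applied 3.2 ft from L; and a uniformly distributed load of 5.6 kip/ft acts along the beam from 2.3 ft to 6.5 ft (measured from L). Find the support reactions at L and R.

Resultant of the distributed load: 5.6 × 4.2 = 23.52 kip at 4.4 ft from L.
Moments about L: R_y·10 − 5·6.2 − 25·3.2 − (5.6·4.2)·4.4 = 0 → R_y = 214.488/10 = 21.4488 ≈ 21.45 kip.
ΣF_y = 0: L_y + 21.4488 − 5 − 25 − 5.6·4.2 = 0 → L_y = 32.07 kip.
ΣF_x = 0: no horizontal applied forces, so L_x = 0.

L_x = 0, L_y = 32.07 kip, R_y = 21.45 kip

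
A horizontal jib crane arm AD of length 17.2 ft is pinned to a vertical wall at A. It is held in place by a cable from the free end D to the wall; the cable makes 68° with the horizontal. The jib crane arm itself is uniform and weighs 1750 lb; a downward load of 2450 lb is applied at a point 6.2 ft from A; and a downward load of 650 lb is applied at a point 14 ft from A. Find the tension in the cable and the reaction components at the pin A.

ΣM about A: T·sin68°·17.2 − 1750·8.6 − 2450·6.2 − 650·14 = 0 → T = 39340/(17.2·0.927184) = 2466.83 ≈ 2467 lb.
ΣF_x = 0: A_x − T·cos68° = 0 → A_x = 2466.83 × 0.374607 = 924.1 lb.
ΣF_y = 0: A_y + T·sin68° − 1750 − 2450 − 650 = 0 → A_y = 4850 − 2466.83 × 0.927184 = 2563 lb.

T = 2467 lb, A_x = 924.1 lb, A_y = 2563 lb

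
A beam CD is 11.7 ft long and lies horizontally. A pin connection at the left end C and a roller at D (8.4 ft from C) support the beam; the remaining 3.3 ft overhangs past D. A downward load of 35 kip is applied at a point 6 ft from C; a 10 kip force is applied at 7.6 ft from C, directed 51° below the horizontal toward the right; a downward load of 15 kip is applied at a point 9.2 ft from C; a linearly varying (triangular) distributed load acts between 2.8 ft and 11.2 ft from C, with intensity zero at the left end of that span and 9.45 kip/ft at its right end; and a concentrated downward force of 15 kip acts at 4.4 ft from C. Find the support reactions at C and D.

Resultant of the triangular load: ½ × 9.45 × 8.4 = 39.69 kip, acting at 8.4 ft from C (one-third of the span from the peak).
Taking moments about C: D_y·8.4 − 35·6 − 10·sin51°·7.6 − 15·9.2 − (½·9.45·8.4)·8.4 − 15·4.4 = 0 → D_y = 806.459/8.4 = 96.007 ≈ 96.01 kip.
ΣF_y = 0: C_y + 96.007 − 35 − 10·sin51° − 15 − ½·9.45·8.4 − 15 = 0 → C_y = 16.45 kip.
ΣF_x = 0: C_x + 10·cos51° = 0 → C_x = -6.293 kip.

C_x = -6.293 kip, C_y = 16.45 kip, D_y = 96.01 kip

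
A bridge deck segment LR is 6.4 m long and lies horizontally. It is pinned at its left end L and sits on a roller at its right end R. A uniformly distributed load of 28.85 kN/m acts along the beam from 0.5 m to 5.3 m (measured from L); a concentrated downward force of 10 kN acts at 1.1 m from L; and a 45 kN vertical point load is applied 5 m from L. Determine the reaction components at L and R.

Resultant of the distributed load: 28.85 × 4.8 = 138.48 kN at 2.9 m from L.
ΣM about L: R_y·6.4 − (28.85·4.8)·2.9 − 10·1.1 − 45·5 = 0 → R_y = 637.592/6.4 = 99.6237 ≈ 99.62 kN.
ΣF_y = 0: L_y + 99.6237 − 28.85·4.8 − 10 − 45 = 0 → L_y = 93.86 kN.
ΣF_x = 0: no horizontal applied forces, so L_x = 0.

L_x = 0, L_y = 93.86 kN, R_y = 99.62 kN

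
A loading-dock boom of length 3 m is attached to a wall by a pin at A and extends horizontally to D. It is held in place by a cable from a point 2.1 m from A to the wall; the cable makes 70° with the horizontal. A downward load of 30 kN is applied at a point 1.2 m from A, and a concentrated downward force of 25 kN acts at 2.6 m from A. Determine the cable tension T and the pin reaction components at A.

T = 51.18 kN, A_x = 17.51 kN, A_y = 6.905 kN

ΣM about A: T·sin70°·2.1 − 30·1.2 − 25·2.6 = 0 → T = 101/(2.1·0.939693) = 51.1819 ≈ 51.18 kN.
ΣF_x = 0: A_x − T·cos70° = 0 → A_x = 51.1819 × 0.34202 = 17.51 kN.
ΣF_y = 0: A_y + T·sin70° − 30 − 25 = 0 → A_y = 55 − 51.1819 × 0.939693 = 6.905 kN.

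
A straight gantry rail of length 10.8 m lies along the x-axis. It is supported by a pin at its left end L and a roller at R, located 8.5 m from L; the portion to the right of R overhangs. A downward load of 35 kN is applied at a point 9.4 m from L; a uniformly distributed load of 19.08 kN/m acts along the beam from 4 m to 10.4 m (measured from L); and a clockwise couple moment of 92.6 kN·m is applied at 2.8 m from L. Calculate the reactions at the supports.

Resultant of the distributed load: 19.08 × 6.4 = 122.112 kN at 7.2 m from L.
Moments about L: R_y·8.5 − 35·9.4 − (19.08·6.4)·7.2 − 92.6 = 0 → R_y = 1300.8064/8.5 = 153.036 ≈ 153.0 kN.
ΣF_y = 0: L_y + 153.036 − 35 − 19.08·6.4 = 0 → L_y = 4.076 kN.
ΣF_x = 0: no horizontal applied forces, so L_x = 0.

L_x = 0, L_y = 4.076 kN, R_y = 153.0 kN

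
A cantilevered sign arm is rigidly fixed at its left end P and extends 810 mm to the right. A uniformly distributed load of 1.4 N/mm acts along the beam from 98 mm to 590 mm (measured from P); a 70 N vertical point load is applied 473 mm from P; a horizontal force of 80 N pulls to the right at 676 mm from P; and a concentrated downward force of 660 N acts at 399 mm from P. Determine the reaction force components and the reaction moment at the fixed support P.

Resultant of the distributed load: 1.4 × 492 = 688.8 N at 344 mm from P.
ΣF_x = 0: P_x + 80 = 0 → P_x = -80.00 N.
ΣF_y = 0: P_y − 1.4·492 − 70 − 660 = 0 → P_y = 1419 N.
ΣM about P: M_P − (1.4·492)·344 − 70·473 − 660·399 = 0 → M_P = 533400 N·mm.

P_x = -80.00 N, P_y = 1419 N, M_P = 533400 N·mm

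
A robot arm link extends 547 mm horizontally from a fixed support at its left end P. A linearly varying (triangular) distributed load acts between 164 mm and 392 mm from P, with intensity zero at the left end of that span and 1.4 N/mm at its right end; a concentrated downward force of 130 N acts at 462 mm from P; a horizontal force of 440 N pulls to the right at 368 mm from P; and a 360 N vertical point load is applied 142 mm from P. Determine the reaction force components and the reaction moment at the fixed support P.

P_x = -440.0 N, P_y = 649.6 N, M_P = 161600 N·mm

Resultant of the triangular load: ½ × 1.4 × 228 = 159.6 N, acting at 316 mm from P (one-third of the span from the peak).
ΣF_x = 0: P_x + 440 = 0 → P_x = -440.0 N.
ΣF_y = 0: P_y − ½·1.4·228 − 130 − 360 = 0 → P_y = 649.6 N.
ΣM about P: M_P − (½·1.4·228)·316 − 130·462 − 360·142 = 0 → M_P = 161600 N·mm.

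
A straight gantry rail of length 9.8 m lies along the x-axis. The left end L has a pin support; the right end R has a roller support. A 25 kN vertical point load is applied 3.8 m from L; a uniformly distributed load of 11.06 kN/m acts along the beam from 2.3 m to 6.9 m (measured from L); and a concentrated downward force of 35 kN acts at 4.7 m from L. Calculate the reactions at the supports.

Resultant of the distributed load: 11.06 × 4.6 = 50.876 kN at 4.6 m from L.
Taking moments about L: R_y·9.8 − 25·3.8 − (11.06·4.6)·4.6 − 35·4.7 = 0 → R_y = 493.5296/9.8 = 50.3602 ≈ 50.36 kN.
ΣF_y = 0: L_y + 50.3602 − 25 − 11.06·4.6 − 35 = 0 → L_y = 60.52 kN.
ΣF_x = 0: no horizontal applied forces, so L_x = 0.

L_x = 0, L_y = 60.52 kN, R_y = 50.36 kN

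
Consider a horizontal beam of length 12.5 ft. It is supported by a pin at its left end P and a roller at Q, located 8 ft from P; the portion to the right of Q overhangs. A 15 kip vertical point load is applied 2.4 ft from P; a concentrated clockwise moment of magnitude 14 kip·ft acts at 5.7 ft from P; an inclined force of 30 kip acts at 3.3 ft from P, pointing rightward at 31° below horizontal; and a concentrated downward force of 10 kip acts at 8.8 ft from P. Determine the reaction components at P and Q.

Taking moments about P: Q_y·8 − 15·2.4 − 14 − 30·sin31°·3.3 − 10·8.8 = 0 → Q_y = 188.989/8 = 23.6236 ≈ 23.62 kip.
ΣF_y = 0: P_y + 23.6236 − 15 − 30·sin31° − 10 = 0 → P_y = 16.83 kip.
ΣF_x = 0: P_x + 30·cos31° = 0 → P_x = -25.72 kip.

P_x = -25.72 kip, P_y = 16.83 kip, Q_y = 23.62 kip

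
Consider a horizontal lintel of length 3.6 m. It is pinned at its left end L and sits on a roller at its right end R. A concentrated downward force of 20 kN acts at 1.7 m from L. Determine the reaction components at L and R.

L_x = 0, L_y = 10.56 kN, R_y = 9.444 kN

ΣM about L: R_y·3.6 − 20·1.7 = 0 → R_y = 34/3.6 = 9.44444 ≈ 9.444 kN.
ΣF_y = 0: L_y + 9.44444 − 20 = 0 → L_y = 10.56 kN.
ΣF_x = 0: no horizontal applied forces, so L_x = 0.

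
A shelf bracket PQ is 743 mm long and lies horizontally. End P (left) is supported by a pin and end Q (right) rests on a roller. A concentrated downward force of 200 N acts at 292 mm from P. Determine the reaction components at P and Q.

Taking moments about P: Q_y·743 − 200·292 = 0 → Q_y = 58400/743 = 78.6003 ≈ 78.60 N.
ΣF_y = 0: P_y + 78.6003 − 200 = 0 → P_y = 121.4 N.
ΣF_x = 0: no horizontal applied forces, so P_x = 0.

P_x = 0, P_y = 121.4 N, Q_y = 78.60 N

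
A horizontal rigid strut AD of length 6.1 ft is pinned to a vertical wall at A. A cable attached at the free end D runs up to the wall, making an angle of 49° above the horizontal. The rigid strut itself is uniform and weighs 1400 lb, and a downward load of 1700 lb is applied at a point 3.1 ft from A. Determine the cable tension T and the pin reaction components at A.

T = 2072 lb, A_x = 1360 lb, A_y = 1536 lb

ΣM about A: T·sin49°·6.1 − 1400·3.05 − 1700·3.1 = 0 → T = 9540/(6.1·0.75471) = 2072.23 ≈ 2072 lb.
ΣF_x = 0: A_x − T·cos49° = 0 → A_x = 2072.23 × 0.656059 = 1360 lb.
ΣF_y = 0: A_y + T·sin49° − 1400 − 1700 = 0 → A_y = 3100 − 2072.23 × 0.75471 = 1536 lb.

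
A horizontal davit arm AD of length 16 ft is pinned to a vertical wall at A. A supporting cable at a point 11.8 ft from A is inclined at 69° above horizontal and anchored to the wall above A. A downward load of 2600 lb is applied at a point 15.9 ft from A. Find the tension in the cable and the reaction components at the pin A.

ΣM about A: T·sin69°·11.8 − 2600·15.9 = 0 → T = 41340/(11.8·0.93358) = 3752.64 ≈ 3753 lb.
ΣF_x = 0: A_x − T·cos69° = 0 → A_x = 3752.64 × 0.358368 = 1345 lb.
ΣF_y = 0: A_y + T·sin69° − 2600 = 0 → A_y = 2600 − 3752.64 × 0.93358 = -903.4 lb.

T = 3753 lb, A_x = 1345 lb, A_y = -903.4 lb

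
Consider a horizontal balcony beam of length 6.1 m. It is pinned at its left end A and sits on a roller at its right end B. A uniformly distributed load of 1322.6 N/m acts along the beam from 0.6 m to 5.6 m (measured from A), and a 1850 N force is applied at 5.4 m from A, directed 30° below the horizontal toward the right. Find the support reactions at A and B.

A_x = -1602 N, A_y = 3358 N, B_y = 4180 N

Resultant of the distributed load: 1322.6 × 5 = 6613 N at 3.1 m from A.
Taking moments about A: B_y·6.1 − (1322.6·5)·3.1 − 1850·sin30°·5.4 = 0 → B_y = 25495.3/6.1 = 4179.56 ≈ 4180 N.
ΣF_y = 0: A_y + 4179.56 − 1322.6·5 − 1850·sin30° = 0 → A_y = 3358 N.
ΣF_x = 0: A_x + 1850·cos30° = 0 → A_x = -1602 N.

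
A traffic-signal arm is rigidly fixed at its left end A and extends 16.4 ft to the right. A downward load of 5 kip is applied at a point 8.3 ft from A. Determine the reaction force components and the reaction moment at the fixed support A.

A_x = 0, A_y = 5.000 kip, M_A = 41.50 kip·ft

ΣF_x = 0: A_x = 0.
ΣF_y = 0: A_y − 5 = 0 → A_y = 5.000 kip.
ΣM about A: M_A − 5·8.3 = 0 → M_A = 41.50 kip·ft.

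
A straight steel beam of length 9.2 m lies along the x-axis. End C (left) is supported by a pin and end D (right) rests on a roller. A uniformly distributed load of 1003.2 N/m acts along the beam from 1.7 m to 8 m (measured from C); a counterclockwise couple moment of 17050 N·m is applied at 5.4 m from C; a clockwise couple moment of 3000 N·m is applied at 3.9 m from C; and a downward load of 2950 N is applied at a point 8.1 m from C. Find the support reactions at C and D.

C_x = 0, C_y = 4868 N, D_y = 4402 N

Resultant of the distributed load: 1003.2 × 6.3 = 6320.16 N at 4.85 m from C.
Taking moments about C: D_y·9.2 − (1003.2·6.3)·4.85 + 17050 − 3000 − 2950·8.1 = 0 → D_y = 40497.776/9.2 = 4401.93 ≈ 4402 N.
ΣF_y = 0: C_y + 4401.93 − 1003.2·6.3 − 2950 = 0 → C_y = 4868 N.
ΣF_x = 0: no horizontal applied forces, so C_x = 0.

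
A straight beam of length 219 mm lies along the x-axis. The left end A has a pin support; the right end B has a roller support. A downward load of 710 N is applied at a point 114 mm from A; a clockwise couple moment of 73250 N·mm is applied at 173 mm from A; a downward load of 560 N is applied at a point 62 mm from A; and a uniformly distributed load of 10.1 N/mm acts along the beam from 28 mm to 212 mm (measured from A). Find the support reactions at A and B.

Resultant of the distributed load: 10.1 × 184 = 1858.4 N at 120 mm from A.
ΣM about A: B_y·219 − 710·114 − 73250 − 560·62 − (10.1·184)·120 = 0 → B_y = 411918/219 = 1880.9 ≈ 1881 N.
ΣF_y = 0: A_y + 1880.9 − 710 − 560 − 10.1·184 = 0 → A_y = 1247 N.
ΣF_x = 0: no horizontal applied forces, so A_x = 0.

A_x = 0, A_y = 1247 N, B_y = 1881 N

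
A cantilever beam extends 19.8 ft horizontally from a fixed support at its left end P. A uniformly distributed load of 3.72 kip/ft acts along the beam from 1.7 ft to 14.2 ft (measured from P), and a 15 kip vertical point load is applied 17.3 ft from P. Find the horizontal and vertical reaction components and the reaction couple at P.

Resultant of the distributed load: 3.72 × 12.5 = 46.5 kip at 7.95 ft from P.
ΣF_x = 0: P_x = 0.
ΣF_y = 0: P_y − 3.72·12.5 − 15 = 0 → P_y = 61.50 kip.
ΣM about P: M_P − (3.72·12.5)·7.95 − 15·17.3 = 0 → M_P = 629.2 kip·ft.

P_x = 0, P_y = 61.50 kip, M_P = 629.2 kip·ft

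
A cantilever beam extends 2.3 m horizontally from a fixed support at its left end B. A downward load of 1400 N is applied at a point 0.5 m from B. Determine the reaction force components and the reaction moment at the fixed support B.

ΣF_x = 0: B_x = 0.
ΣF_y = 0: B_y − 1400 = 0 → B_y = 1400 N.
ΣM about B: M_B − 1400·0.5 = 0 → M_B = 700.0 N·m.

B_x = 0, B_y = 1400 N, M_B = 700.0 N·m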